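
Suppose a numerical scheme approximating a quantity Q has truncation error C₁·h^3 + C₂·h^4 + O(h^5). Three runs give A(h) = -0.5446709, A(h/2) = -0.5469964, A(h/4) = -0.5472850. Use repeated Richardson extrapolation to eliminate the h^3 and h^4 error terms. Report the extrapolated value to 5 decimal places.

-0.54733

First eliminate the h^3 term (factor 2^3 = 8):
  B₁ = (8·(-0.5469964) − (-0.5446709))/7 = -0.5473286
  B₂ = (8·(-0.5472850) − (-0.5469964))/7 = -0.5473262
Then eliminate the h^4 term (factor 2^4 = 16):
  (16·(-0.5473262) − (-0.5473286))/15 = -0.5473260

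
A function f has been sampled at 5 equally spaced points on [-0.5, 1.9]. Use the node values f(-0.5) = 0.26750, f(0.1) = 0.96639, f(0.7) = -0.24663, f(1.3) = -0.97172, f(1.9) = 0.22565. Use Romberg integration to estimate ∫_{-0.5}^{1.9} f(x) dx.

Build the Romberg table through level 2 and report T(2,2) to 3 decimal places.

T(0,0) (trapezoid, 1 panel, h=2.4000): 0.59178
T(1,0) (trapezoid, 2 panels, h=1.2000): -0.00007
T(2,0) (trapezoid, 4 panels, h=0.6000): -0.00323
T(1,1) = -0.00007 + (-0.00007 − 0.59178)/3 = -0.19735
T(2,1) = -0.00323 + (-0.00323 − (-0.00007))/3 = -0.00428
T(2,2) = -0.00428 + (-0.00428 − (-0.19735))/15 = 0.00859

0.009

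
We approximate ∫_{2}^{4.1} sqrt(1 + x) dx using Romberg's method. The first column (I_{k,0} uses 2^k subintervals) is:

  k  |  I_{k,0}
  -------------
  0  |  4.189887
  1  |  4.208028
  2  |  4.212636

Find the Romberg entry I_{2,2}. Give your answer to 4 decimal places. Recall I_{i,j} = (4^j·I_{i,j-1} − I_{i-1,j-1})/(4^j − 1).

4.2142

Richardson extrapolation on the trapezoidal column (denominator 4−1=3):
I_{1,1} = 4.208028 + (4.208028 − 4.189887)/3 = 4.214075
I_{2,1} = (4·4.212636 − 4.208028) / 3 = 4.214172
I_{2,2} = (16·4.214172 − 4.214075) / 15 = 4.214178
(Column j=1 coincides with Simpson's rule on the same nodes.)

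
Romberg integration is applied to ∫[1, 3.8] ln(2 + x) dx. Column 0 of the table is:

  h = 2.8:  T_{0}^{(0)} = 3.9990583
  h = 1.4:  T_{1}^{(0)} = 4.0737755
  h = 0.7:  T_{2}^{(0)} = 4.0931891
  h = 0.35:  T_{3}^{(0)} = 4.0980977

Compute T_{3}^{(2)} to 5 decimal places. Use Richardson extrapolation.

Richardson extrapolation on the trapezoidal column (denominator 4−1=3):
T_{2}^{(1)} = 4.0931891 + (4.0931891 − 4.0737755)/3 = 4.0996603
T_{3}^{(1)} = 4.0980977 + (4.0980977 − 4.0931891)/3 = 4.0997339
T_{3}^{(2)} = (16·4.0997339 − 4.0996603) / 15 = 4.0997388

4.09974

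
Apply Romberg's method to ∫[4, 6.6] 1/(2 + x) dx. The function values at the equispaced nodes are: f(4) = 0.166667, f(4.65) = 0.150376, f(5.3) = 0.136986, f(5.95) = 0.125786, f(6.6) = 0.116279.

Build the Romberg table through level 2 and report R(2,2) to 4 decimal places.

R(0,0) (trapezoid, 1 panel, h=2.6000): 0.367830
R(1,0) (trapezoid, 2 panels, h=1.3000): 0.361997
R(2,0) (trapezoid, 4 panels, h=0.6500): 0.360504
R(1,1) = 0.361997 + (0.361997 − 0.367830)/3 = 0.360053
R(2,1) = 0.360504 + (0.360504 − 0.361997)/3 = 0.360006
R(2,2) = 0.360006 + (0.360006 − 0.360053)/15 = 0.360003

0.3600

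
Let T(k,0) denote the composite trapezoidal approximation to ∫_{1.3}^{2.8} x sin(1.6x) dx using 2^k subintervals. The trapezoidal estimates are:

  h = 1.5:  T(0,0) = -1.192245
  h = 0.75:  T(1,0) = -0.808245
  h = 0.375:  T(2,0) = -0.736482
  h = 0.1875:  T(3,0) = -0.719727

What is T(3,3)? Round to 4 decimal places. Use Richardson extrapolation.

Richardson extrapolation on the trapezoidal column (denominator 4−1=3):
T(1,1) = (4·(-0.808245) − (-1.192245)) / 3 = -0.680245
T(2,1) = (4·(-0.736482) − (-0.808245)) / 3 = -0.712561
T(3,1) = -0.719727 + (-0.719727 − (-0.736482))/3 = -0.714142
T(2,2) = -0.712561 + (-0.712561 − (-0.680245))/15 = -0.714715
T(3,2) = -0.714142 + (-0.714142 − (-0.712561))/15 = -0.714247
T(3,3) = -0.714247 + (-0.714247 − (-0.714715))/63 = -0.714240

-0.7142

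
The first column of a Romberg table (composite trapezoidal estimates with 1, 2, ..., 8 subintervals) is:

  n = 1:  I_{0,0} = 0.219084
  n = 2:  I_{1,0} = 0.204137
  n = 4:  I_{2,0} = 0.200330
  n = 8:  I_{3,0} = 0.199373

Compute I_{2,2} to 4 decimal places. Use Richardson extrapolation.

0.1991

I_{1,1} = 0.204137 + (0.204137 − 0.219084)/3 = 0.199155
I_{2,1} = (4·0.200330 − 0.204137) / 3 = 0.199061
I_{2,2} = (16·0.199061 − 0.199155) / 15 = 0.199055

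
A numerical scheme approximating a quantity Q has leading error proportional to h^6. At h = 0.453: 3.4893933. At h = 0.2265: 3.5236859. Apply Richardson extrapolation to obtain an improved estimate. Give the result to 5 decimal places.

3.52423

Extrapolated value = (64·A(h/2) − A(h)) / (64 − 1)
= (64·3.5236859 − 3.4893933) / 63
= 222.0265043 / 63 = 3.5242302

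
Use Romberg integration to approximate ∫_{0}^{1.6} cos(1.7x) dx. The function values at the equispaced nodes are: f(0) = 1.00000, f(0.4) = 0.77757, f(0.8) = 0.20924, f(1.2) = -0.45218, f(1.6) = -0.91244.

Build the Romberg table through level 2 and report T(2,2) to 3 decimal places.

0.241

T(0,0) (trapezoid, 1 panel, h=1.6000): 0.07005
T(1,0) (trapezoid, 2 panels, h=0.8000): 0.20242
T(2,0) (trapezoid, 4 panels, h=0.4000): 0.23136
T(1,1) = 0.20242 + (0.20242 − 0.07005)/3 = 0.24654
T(2,1) = 0.23136 + (0.23136 − 0.20242)/3 = 0.24101
T(2,2) = 0.24101 + (0.24101 − 0.24654)/15 = 0.24064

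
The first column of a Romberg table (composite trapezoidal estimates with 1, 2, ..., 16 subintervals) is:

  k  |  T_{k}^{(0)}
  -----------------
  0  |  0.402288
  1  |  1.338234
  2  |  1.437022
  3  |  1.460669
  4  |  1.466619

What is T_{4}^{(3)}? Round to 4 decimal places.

T_{2}^{(1)} = (4·1.437022 − 1.338234) / 3 = 1.469951
T_{3}^{(1)} = (4·1.460669 − 1.437022) / 3 = 1.468551
T_{4}^{(1)} = 1.466619 + (1.466619 − 1.460669)/3 = 1.468602
T_{3}^{(2)} = (16·1.468551 − 1.469951) / 15 = 1.468458
T_{4}^{(2)} = 1.468602 + (1.468602 − 1.468551)/15 = 1.468605
T_{4}^{(3)} = (64·1.468605 − 1.468458) / 63 = 1.468607

1.4686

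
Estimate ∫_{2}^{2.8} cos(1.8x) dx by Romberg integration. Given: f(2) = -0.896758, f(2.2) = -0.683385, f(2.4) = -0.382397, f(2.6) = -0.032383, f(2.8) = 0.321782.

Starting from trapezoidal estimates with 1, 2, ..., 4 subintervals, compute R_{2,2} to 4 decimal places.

-0.2802

R_{0,0} (trapezoid, 1 panel, h=0.8000): -0.229990
R_{1,0} (trapezoid, 2 panels, h=0.4000): -0.267954
R_{2,0} (trapezoid, 4 panels, h=0.2000): -0.277131
R_{1,1} = -0.267954 + (-0.267954 − (-0.229990))/3 = -0.280609
R_{2,1} = -0.277131 + (-0.277131 − (-0.267954))/3 = -0.280190
R_{2,2} = -0.280190 + (-0.280190 − (-0.280609))/15 = -0.280162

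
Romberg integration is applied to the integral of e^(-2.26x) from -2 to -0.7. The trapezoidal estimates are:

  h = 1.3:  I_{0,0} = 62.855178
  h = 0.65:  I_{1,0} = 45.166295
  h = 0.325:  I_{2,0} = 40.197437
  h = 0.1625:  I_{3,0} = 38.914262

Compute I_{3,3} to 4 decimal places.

Richardson extrapolation on the trapezoidal column (denominator 4−1=3):
I_{1,1} = (4·45.166295 − 62.855178) / 3 = 39.270001
I_{2,1} = (4·40.197437 − 45.166295) / 3 = 38.541151
I_{3,1} = 38.914262 + (38.914262 − 40.197437)/3 = 38.486537
I_{2,2} = (16·38.541151 − 39.270001) / 15 = 38.492561
I_{3,2} = 38.486537 + (38.486537 − 38.541151)/15 = 38.482896
I_{3,3} = (64·38.482896 − 38.492561) / 63 = 38.482743

38.4827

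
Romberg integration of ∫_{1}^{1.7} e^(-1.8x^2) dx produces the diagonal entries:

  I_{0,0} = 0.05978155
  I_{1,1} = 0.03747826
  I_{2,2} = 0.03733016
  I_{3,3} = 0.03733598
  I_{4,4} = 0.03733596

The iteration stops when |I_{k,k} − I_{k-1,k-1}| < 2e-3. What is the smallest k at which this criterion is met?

|I_{1,1} − I_{0,0}| = 0.02230329 ≥ 2e-3
|I_{2,2} − I_{1,1}| = 0.00014810 < 2e-3

k = 2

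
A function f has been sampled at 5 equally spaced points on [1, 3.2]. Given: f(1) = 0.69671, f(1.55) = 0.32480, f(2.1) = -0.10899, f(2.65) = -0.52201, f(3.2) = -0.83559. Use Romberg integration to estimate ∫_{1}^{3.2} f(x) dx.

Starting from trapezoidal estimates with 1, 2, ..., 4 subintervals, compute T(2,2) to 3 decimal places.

T(0,0) (trapezoid, 1 panel, h=2.2000): -0.15277
T(1,0) (trapezoid, 2 panels, h=1.1000): -0.19627
T(2,0) (trapezoid, 4 panels, h=0.5500): -0.20660
T(1,1) = -0.19627 + (-0.19627 − (-0.15277))/3 = -0.21077
T(2,1) = -0.20660 + (-0.20660 − (-0.19627))/3 = -0.21004
T(2,2) = -0.21004 + (-0.21004 − (-0.21077))/15 = -0.20999

-0.210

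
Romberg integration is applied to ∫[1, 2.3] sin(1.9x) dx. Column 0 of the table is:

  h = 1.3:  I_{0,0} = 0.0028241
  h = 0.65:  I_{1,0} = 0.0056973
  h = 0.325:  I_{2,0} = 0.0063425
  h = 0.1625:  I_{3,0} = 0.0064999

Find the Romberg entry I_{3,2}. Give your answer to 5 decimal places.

I_{2,1} = (4·0.0063425 − 0.0056973) / 3 = 0.0065576
I_{3,1} = 0.0064999 + (0.0064999 − 0.0063425)/3 = 0.0065524
I_{3,2} = 0.0065524 + (0.0065524 − 0.0065576)/15 = 0.0065521

0.00655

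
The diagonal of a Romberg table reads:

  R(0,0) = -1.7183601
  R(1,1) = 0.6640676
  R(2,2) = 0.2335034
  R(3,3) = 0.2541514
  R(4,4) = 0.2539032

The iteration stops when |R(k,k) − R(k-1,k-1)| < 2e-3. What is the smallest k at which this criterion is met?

k = 4

|R(1,1) − R(0,0)| = 2.3824277 ≥ 2e-3
|R(2,2) − R(1,1)| = 0.4305642 ≥ 2e-3
|R(3,3) − R(2,2)| = 0.0206480 ≥ 2e-3
|R(4,4) − R(3,3)| = 0.0002482 < 2e-3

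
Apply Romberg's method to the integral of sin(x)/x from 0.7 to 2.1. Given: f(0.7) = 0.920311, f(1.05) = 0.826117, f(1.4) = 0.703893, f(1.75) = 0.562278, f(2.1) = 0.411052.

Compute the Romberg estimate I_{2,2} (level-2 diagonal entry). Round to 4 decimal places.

I_{0,0} (trapezoid, 1 panel, h=1.4000): 0.931954
I_{1,0} (trapezoid, 2 panels, h=0.7000): 0.958702
I_{2,0} (trapezoid, 4 panels, h=0.3500): 0.965289
I_{1,1} = 0.958702 + (0.958702 − 0.931954)/3 = 0.967618
I_{2,1} = 0.965289 + (0.965289 − 0.958702)/3 = 0.967485
I_{2,2} = 0.967485 + (0.967485 − 0.967618)/15 = 0.967476

0.9675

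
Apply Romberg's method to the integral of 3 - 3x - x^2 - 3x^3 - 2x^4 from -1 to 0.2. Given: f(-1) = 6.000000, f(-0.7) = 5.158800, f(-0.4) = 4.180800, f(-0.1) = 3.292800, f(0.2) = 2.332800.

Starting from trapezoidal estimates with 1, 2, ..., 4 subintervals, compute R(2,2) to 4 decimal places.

5.0527

R(0,0) (trapezoid, 1 panel, h=1.2000): 4.999680
R(1,0) (trapezoid, 2 panels, h=0.6000): 5.008320
R(2,0) (trapezoid, 4 panels, h=0.3000): 5.039640
R(1,1) = 5.008320 + (5.008320 − 4.999680)/3 = 5.011200
R(2,1) = 5.039640 + (5.039640 − 5.008320)/3 = 5.050080
R(2,2) = 5.050080 + (5.050080 − 5.011200)/15 = 5.052672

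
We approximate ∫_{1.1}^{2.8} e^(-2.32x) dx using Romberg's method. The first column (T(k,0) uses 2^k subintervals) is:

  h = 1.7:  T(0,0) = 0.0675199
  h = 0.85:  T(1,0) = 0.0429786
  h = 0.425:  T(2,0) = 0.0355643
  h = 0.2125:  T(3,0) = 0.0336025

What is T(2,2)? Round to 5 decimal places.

0.03298

T(1,1) = (4·0.0429786 − 0.0675199) / 3 = 0.0347982
T(2,1) = 0.0355643 + (0.0355643 − 0.0429786)/3 = 0.0330929
T(2,2) = 0.0330929 + (0.0330929 − 0.0347982)/15 = 0.0329792
(Column j=1 coincides with Simpson's rule on the same nodes.)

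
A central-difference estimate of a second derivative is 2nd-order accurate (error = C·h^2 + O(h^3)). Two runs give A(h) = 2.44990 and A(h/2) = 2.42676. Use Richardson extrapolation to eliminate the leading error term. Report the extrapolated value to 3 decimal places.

The leading error scales as h^2; refining by a factor of 2 reduces it by 2^2 = 4.
Extrapolated value = (4·A(h/2) − A(h)) / (4 − 1)
= (4·2.42676 − 2.44990) / 3
= 7.25714 / 3 = 2.41905

2.419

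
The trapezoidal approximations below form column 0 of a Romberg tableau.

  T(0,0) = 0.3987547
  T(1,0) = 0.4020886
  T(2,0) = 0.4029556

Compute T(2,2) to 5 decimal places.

T(1,1) = (4·0.4020886 − 0.3987547) / 3 = 0.4031999
T(2,1) = 0.4029556 + (0.4029556 − 0.4020886)/3 = 0.4032446
T(2,2) = 0.4032446 + (0.4032446 − 0.4031999)/15 = 0.4032476
(Column j=1 coincides with Simpson's rule on the same nodes.)

0.40325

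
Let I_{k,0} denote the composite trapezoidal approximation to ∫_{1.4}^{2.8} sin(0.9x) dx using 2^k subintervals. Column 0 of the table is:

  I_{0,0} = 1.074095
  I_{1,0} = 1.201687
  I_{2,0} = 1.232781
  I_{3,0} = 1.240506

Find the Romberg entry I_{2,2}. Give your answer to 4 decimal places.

Richardson extrapolation on the trapezoidal column (denominator 4−1=3):
I_{1,1} = 1.201687 + (1.201687 − 1.074095)/3 = 1.244218
I_{2,1} = 1.232781 + (1.232781 − 1.201687)/3 = 1.243146
I_{2,2} = 1.243146 + (1.243146 − 1.244218)/15 = 1.243075

1.2431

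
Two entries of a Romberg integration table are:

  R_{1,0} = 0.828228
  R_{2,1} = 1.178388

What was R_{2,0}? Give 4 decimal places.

From R_{2,1} = (4·R_{2,0} − R_{1,0})/3, solve for R_{2,0}:
4·R_{2,0} = 3·1.178388 + 0.828228 = 4.363392
R_{2,0} = 1.090848

1.0908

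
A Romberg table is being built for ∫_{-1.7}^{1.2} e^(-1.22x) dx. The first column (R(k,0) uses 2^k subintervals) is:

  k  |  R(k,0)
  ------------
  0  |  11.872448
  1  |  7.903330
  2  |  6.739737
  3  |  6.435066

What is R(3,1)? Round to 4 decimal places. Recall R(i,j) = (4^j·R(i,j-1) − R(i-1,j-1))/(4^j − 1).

6.3335

R(3,1) = (4·6.435066 − 6.739737) / 3 = 6.333509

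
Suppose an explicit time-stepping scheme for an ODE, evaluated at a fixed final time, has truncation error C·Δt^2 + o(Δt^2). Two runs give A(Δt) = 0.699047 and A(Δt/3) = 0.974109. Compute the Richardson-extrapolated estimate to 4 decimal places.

1.0085

Extrapolated value = (9·A(Δt/3) − A(Δt)) / (9 − 1)
= (9·0.974109 − 0.699047) / 8
= 8.067934 / 8 = 1.008492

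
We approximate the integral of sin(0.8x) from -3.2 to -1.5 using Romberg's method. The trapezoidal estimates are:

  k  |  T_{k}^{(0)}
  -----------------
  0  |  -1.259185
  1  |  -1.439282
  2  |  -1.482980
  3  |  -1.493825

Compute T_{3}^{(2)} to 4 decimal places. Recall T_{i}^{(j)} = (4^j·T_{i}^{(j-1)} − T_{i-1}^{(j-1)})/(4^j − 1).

Richardson extrapolation on the trapezoidal column (denominator 4−1=3):
T_{2}^{(1)} = (4·(-1.482980) − (-1.439282)) / 3 = -1.497546
T_{3}^{(1)} = (4·(-1.493825) − (-1.482980)) / 3 = -1.497440
T_{3}^{(2)} = (16·(-1.497440) − (-1.497546)) / 15 = -1.497433

-1.4974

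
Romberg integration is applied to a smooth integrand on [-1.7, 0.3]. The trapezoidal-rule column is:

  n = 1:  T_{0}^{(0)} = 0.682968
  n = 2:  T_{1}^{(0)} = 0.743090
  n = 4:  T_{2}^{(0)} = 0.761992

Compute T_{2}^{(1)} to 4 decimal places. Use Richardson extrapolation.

T_{2}^{(1)} = 0.761992 + (0.761992 − 0.743090)/3 = 0.768293
(Column j=1 coincides with Simpson's rule on the same nodes.)

0.7683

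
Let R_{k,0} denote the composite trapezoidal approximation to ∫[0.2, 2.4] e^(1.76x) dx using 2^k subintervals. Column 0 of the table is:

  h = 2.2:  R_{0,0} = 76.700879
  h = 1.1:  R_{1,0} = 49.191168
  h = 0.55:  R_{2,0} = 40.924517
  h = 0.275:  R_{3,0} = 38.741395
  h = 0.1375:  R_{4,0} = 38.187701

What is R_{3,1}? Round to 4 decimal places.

38.0137

R_{3,1} = (4·38.741395 − 40.924517) / 3 = 38.013688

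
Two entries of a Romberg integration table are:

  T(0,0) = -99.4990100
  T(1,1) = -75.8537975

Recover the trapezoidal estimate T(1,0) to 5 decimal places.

-81.76510

From T(1,1) = (4·T(1,0) − T(0,0))/3, solve for T(1,0):
4·T(1,0) = 3·(-75.8537975) + (-99.4990100) = -327.0604025
T(1,0) = -81.7651006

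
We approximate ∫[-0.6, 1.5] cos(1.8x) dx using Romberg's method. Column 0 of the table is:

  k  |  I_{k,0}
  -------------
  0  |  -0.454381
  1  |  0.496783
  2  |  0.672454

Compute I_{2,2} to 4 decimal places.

Richardson extrapolation on the trapezoidal column (denominator 4−1=3):
I_{1,1} = 0.496783 + (0.496783 − (-0.454381))/3 = 0.813838
I_{2,1} = 0.672454 + (0.672454 − 0.496783)/3 = 0.731011
I_{2,2} = 0.731011 + (0.731011 − 0.813838)/15 = 0.725489

0.7255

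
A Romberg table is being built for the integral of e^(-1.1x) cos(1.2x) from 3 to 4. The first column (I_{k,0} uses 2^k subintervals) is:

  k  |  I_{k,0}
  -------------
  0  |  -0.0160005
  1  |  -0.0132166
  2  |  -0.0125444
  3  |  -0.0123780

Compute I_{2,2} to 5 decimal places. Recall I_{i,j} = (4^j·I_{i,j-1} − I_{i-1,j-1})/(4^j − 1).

I_{1,1} = (4·(-0.0132166) − (-0.0160005)) / 3 = -0.0122886
I_{2,1} = (4·(-0.0125444) − (-0.0132166)) / 3 = -0.0123203
I_{2,2} = (16·(-0.0123203) − (-0.0122886)) / 15 = -0.0123224
(Column j=1 coincides with Simpson's rule on the same nodes.)

-0.01232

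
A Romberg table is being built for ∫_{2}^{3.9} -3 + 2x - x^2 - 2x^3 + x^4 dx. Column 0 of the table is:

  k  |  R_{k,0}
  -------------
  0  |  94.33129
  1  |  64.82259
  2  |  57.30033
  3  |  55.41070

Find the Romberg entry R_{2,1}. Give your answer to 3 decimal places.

54.793

Richardson extrapolation on the trapezoidal column (denominator 4−1=3):
R_{2,1} = (4·57.30033 − 64.82259) / 3 = 54.79291
(Column j=1 coincides with Simpson's rule on the same nodes.)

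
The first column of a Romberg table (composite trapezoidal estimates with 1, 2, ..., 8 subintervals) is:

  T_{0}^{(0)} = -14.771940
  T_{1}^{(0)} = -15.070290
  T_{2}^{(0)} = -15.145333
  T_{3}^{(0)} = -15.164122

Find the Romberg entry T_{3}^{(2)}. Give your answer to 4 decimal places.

Richardson extrapolation on the trapezoidal column (denominator 4−1=3):
T_{2}^{(1)} = -15.145333 + (-15.145333 − (-15.070290))/3 = -15.170347
T_{3}^{(1)} = -15.164122 + (-15.164122 − (-15.145333))/3 = -15.170385
T_{3}^{(2)} = -15.170385 + (-15.170385 − (-15.170347))/15 = -15.170388
(Column j=1 coincides with Simpson's rule on the same nodes.)

-15.1704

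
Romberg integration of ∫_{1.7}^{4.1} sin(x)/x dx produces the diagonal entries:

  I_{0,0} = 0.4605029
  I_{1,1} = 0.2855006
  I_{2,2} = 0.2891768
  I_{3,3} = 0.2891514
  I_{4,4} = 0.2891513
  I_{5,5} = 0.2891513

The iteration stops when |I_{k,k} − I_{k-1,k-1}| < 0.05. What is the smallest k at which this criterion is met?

|I_{1,1} − I_{0,0}| = 0.1750023 ≥ 0.05
|I_{2,2} − I_{1,1}| = 0.0036762 < 0.05

k = 2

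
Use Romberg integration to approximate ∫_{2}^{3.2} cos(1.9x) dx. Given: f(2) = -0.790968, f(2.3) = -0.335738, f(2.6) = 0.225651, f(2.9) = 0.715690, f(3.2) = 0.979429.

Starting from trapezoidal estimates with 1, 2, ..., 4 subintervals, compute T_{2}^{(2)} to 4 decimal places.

0.2158

T_{0}^{(0)} (trapezoid, 1 panel, h=1.2000): 0.113077
T_{1}^{(0)} (trapezoid, 2 panels, h=0.6000): 0.191929
T_{2}^{(0)} (trapezoid, 4 panels, h=0.3000): 0.209950
T_{1}^{(1)} = 0.191929 + (0.191929 − 0.113077)/3 = 0.218213
T_{2}^{(1)} = 0.209950 + (0.209950 − 0.191929)/3 = 0.215957
T_{2}^{(2)} = 0.215957 + (0.215957 − 0.218213)/15 = 0.215807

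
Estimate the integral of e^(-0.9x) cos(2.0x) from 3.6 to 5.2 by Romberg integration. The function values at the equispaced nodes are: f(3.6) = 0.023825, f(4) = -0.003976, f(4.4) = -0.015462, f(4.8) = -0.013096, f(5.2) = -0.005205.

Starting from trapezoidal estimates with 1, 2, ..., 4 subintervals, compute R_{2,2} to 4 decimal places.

-0.0107

R_{0,0} (trapezoid, 1 panel, h=1.6000): 0.014896
R_{1,0} (trapezoid, 2 panels, h=0.8000): -0.004922
R_{2,0} (trapezoid, 4 panels, h=0.4000): -0.009290
R_{1,1} = -0.004922 + (-0.004922 − 0.014896)/3 = -0.011528
R_{2,1} = -0.009290 + (-0.009290 − (-0.004922))/3 = -0.010746
R_{2,2} = -0.010746 + (-0.010746 − (-0.011528))/15 = -0.010694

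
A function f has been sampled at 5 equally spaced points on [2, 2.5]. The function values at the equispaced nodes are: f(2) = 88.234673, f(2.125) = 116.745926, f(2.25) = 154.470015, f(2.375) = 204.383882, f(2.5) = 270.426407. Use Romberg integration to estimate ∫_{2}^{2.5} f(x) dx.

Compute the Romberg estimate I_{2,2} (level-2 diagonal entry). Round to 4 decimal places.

81.3357

I_{0,0} (trapezoid, 1 panel, h=0.5000): 89.665270
I_{1,0} (trapezoid, 2 panels, h=0.2500): 83.450139
I_{2,0} (trapezoid, 4 panels, h=0.1250): 81.866295
I_{1,1} = 83.450139 + (83.450139 − 89.665270)/3 = 81.378429
I_{2,1} = 81.866295 + (81.866295 − 83.450139)/3 = 81.338347
I_{2,2} = 81.338347 + (81.338347 − 81.378429)/15 = 81.335675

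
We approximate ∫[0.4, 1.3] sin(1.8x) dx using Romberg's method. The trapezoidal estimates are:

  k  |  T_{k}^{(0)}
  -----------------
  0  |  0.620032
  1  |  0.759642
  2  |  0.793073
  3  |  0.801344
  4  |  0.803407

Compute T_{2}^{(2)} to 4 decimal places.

Richardson extrapolation on the trapezoidal column (denominator 4−1=3):
T_{1}^{(1)} = 0.759642 + (0.759642 − 0.620032)/3 = 0.806179
T_{2}^{(1)} = (4·0.793073 − 0.759642) / 3 = 0.804217
T_{2}^{(2)} = (16·0.804217 − 0.806179) / 15 = 0.804086

0.8041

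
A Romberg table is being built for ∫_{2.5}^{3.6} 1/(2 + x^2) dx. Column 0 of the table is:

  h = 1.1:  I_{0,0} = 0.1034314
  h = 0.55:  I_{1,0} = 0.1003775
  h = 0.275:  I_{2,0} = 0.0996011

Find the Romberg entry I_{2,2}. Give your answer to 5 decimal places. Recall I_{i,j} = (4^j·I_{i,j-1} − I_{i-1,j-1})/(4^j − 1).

Richardson extrapolation on the trapezoidal column (denominator 4−1=3):
I_{1,1} = (4·0.1003775 − 0.1034314) / 3 = 0.0993595
I_{2,1} = (4·0.0996011 − 0.1003775) / 3 = 0.0993423
I_{2,2} = (16·0.0993423 − 0.0993595) / 15 = 0.0993412

0.09934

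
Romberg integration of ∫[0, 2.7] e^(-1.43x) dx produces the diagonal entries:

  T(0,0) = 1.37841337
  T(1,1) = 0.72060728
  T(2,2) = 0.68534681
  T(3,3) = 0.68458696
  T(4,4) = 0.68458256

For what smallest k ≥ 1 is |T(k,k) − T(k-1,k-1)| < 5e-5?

|T(1,1) − T(0,0)| = 0.65780609 ≥ 5e-5
|T(2,2) − T(1,1)| = 0.03526047 ≥ 5e-5
|T(3,3) − T(2,2)| = 0.00075985 ≥ 5e-5
|T(4,4) − T(3,3)| = 0.00000440 < 5e-5

k = 4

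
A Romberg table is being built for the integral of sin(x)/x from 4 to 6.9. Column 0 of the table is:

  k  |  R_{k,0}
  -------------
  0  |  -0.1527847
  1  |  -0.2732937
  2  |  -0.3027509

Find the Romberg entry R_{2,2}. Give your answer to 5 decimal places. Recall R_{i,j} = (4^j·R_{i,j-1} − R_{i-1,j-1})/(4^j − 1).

-0.31251

R_{1,1} = (4·(-0.2732937) − (-0.1527847)) / 3 = -0.3134634
R_{2,1} = (4·(-0.3027509) − (-0.2732937)) / 3 = -0.3125700
R_{2,2} = (16·(-0.3125700) − (-0.3134634)) / 15 = -0.3125104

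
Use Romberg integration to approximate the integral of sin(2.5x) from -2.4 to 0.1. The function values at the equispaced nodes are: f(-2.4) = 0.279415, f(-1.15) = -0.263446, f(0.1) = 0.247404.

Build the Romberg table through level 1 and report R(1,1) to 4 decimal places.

-0.2196

R(0,0) (trapezoid, 1 panel, h=2.5000): 0.658524
R(1,0) (trapezoid, 2 panels, h=1.2500): -0.000046
R(1,1) = -0.000046 + (-0.000046 − 0.658524)/3 = -0.219569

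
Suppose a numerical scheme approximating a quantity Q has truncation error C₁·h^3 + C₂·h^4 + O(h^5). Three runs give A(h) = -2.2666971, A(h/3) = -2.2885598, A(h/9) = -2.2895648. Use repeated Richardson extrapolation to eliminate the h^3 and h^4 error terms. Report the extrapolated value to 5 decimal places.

First eliminate the h^3 term (factor 3^3 = 27):
  B₁ = (27·(-2.2885598) − (-2.2666971))/26 = -2.2894007
  B₂ = (27·(-2.2895648) − (-2.2885598))/26 = -2.2896035
Then eliminate the h^4 term (factor 3^4 = 81):
  (81·(-2.2896035) − (-2.2894007))/80 = -2.2896060

-2.28961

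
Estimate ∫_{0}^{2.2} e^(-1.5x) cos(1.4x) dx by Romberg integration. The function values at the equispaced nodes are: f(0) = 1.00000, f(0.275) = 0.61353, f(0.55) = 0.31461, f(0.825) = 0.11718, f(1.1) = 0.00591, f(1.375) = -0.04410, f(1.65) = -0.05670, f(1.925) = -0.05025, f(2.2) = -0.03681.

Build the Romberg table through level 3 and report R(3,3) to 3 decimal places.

R(0,0) (trapezoid, 1 panel, h=2.2000): 1.05951
R(1,0) (trapezoid, 2 panels, h=1.1000): 0.53626
R(2,0) (trapezoid, 4 panels, h=0.5500): 0.40998
R(3,0) (trapezoid, 8 panels, h=0.2750): 0.37999
R(1,1) = 0.53626 + (0.53626 − 1.05951)/3 = 0.36184
R(2,1) = 0.40998 + (0.40998 − 0.53626)/3 = 0.36789
R(3,1) = 0.37999 + (0.37999 − 0.40998)/3 = 0.36999
R(2,2) = 0.36789 + (0.36789 − 0.36184)/15 = 0.36829
R(3,2) = 0.36999 + (0.36999 − 0.36789)/15 = 0.37013
R(3,3) = 0.37013 + (0.37013 − 0.36829)/63 = 0.37016

0.370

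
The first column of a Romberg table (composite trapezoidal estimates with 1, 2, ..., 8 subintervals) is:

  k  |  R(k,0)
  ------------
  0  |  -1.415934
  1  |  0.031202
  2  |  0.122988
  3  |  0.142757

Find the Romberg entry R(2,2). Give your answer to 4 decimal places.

R(1,1) = (4·0.031202 − (-1.415934)) / 3 = 0.513581
R(2,1) = 0.122988 + (0.122988 − 0.031202)/3 = 0.153583
R(2,2) = 0.153583 + (0.153583 − 0.513581)/15 = 0.129583

0.1296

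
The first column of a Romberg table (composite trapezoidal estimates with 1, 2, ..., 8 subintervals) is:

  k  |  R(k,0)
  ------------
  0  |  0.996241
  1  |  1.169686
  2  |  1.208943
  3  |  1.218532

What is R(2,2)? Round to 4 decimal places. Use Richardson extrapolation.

1.2217

Richardson extrapolation on the trapezoidal column (denominator 4−1=3):
R(1,1) = 1.169686 + (1.169686 − 0.996241)/3 = 1.227501
R(2,1) = (4·1.208943 − 1.169686) / 3 = 1.222029
R(2,2) = 1.222029 + (1.222029 − 1.227501)/15 = 1.221664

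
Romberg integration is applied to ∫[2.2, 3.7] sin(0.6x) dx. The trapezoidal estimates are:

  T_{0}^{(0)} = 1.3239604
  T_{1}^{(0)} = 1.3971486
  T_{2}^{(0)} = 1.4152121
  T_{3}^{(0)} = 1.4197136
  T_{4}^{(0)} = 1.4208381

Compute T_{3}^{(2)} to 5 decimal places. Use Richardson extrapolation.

Richardson extrapolation on the trapezoidal column (denominator 4−1=3):
T_{2}^{(1)} = (4·1.4152121 − 1.3971486) / 3 = 1.4212333
T_{3}^{(1)} = 1.4197136 + (1.4197136 − 1.4152121)/3 = 1.4212141
T_{3}^{(2)} = 1.4212141 + (1.4212141 − 1.4212333)/15 = 1.4212128

1.42121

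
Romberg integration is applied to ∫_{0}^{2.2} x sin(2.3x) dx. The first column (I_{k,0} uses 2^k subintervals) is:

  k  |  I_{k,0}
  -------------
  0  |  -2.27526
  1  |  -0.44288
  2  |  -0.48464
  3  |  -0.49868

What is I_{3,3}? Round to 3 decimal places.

-0.503

Richardson extrapolation on the trapezoidal column (denominator 4−1=3):
I_{1,1} = -0.44288 + (-0.44288 − (-2.27526))/3 = 0.16791
I_{2,1} = -0.48464 + (-0.48464 − (-0.44288))/3 = -0.49856
I_{3,1} = -0.49868 + (-0.49868 − (-0.48464))/3 = -0.50336
I_{2,2} = -0.49856 + (-0.49856 − 0.16791)/15 = -0.54299
I_{3,2} = (16·(-0.50336) − (-0.49856)) / 15 = -0.50368
I_{3,3} = -0.50368 + (-0.50368 − (-0.54299))/63 = -0.50306
(Column j=1 coincides with Simpson's rule on the same nodes.)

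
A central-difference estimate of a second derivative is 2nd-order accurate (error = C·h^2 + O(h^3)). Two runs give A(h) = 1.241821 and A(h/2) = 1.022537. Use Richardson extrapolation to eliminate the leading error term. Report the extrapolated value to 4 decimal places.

0.9494

The leading error scales as h^2; refining by a factor of 2 reduces it by 2^2 = 4.
Extrapolated value = (4·A(h/2) − A(h)) / (4 − 1)
= (4·1.022537 − 1.241821) / 3
= 2.848327 / 3 = 0.949442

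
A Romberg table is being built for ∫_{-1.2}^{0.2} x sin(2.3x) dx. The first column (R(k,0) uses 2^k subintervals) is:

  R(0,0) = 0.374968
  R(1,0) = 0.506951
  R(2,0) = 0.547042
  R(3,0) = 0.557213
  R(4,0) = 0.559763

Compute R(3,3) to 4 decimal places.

Richardson extrapolation on the trapezoidal column (denominator 4−1=3):
R(1,1) = (4·0.506951 − 0.374968) / 3 = 0.550945
R(2,1) = (4·0.547042 − 0.506951) / 3 = 0.560406
R(3,1) = 0.557213 + (0.557213 − 0.547042)/3 = 0.560603
R(2,2) = 0.560406 + (0.560406 − 0.550945)/15 = 0.561037
R(3,2) = 0.560603 + (0.560603 − 0.560406)/15 = 0.560616
R(3,3) = (64·0.560616 − 0.561037) / 63 = 0.560609
(Column j=1 coincides with Simpson's rule on the same nodes.)

0.5606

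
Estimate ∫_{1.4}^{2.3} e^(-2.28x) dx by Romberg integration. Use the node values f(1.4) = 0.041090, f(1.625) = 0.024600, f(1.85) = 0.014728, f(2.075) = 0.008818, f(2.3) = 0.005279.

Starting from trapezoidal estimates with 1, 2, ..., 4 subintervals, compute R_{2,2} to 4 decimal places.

R_{0,0} (trapezoid, 1 panel, h=0.9000): 0.020866
R_{1,0} (trapezoid, 2 panels, h=0.4500): 0.017061
R_{2,0} (trapezoid, 4 panels, h=0.2250): 0.016049
R_{1,1} = 0.017061 + (0.017061 − 0.020866)/3 = 0.015793
R_{2,1} = 0.016049 + (0.016049 − 0.017061)/3 = 0.015712
R_{2,2} = 0.015712 + (0.015712 − 0.015793)/15 = 0.015707

0.0157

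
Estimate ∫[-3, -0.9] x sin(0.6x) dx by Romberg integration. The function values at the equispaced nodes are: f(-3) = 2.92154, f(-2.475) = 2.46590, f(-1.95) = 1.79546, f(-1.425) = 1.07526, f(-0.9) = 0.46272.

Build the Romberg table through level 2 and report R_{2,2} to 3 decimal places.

3.700

R_{0,0} (trapezoid, 1 panel, h=2.1000): 3.55347
R_{1,0} (trapezoid, 2 panels, h=1.0500): 3.66197
R_{2,0} (trapezoid, 4 panels, h=0.5250): 3.69009
R_{1,1} = 3.66197 + (3.66197 − 3.55347)/3 = 3.69814
R_{2,1} = 3.69009 + (3.69009 − 3.66197)/3 = 3.69946
R_{2,2} = 3.69946 + (3.69946 − 3.69814)/15 = 3.69955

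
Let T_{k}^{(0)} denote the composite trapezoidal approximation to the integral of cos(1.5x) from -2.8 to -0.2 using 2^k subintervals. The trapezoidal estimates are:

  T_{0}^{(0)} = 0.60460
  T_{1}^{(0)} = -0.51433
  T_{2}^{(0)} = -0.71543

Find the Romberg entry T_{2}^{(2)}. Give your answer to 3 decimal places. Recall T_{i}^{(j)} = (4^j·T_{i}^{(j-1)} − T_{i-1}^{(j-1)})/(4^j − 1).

Richardson extrapolation on the trapezoidal column (denominator 4−1=3):
T_{1}^{(1)} = (4·(-0.51433) − 0.60460) / 3 = -0.88731
T_{2}^{(1)} = -0.71543 + (-0.71543 − (-0.51433))/3 = -0.78246
T_{2}^{(2)} = -0.78246 + (-0.78246 − (-0.88731))/15 = -0.77547

-0.775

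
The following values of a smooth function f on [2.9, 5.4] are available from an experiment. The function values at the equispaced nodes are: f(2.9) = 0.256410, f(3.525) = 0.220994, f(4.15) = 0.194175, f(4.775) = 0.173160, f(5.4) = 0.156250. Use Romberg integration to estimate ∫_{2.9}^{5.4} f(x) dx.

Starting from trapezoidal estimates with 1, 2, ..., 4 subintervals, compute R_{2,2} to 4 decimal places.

0.4953

R_{0,0} (trapezoid, 1 panel, h=2.5000): 0.515825
R_{1,0} (trapezoid, 2 panels, h=1.2500): 0.500631
R_{2,0} (trapezoid, 4 panels, h=0.6250): 0.496662
R_{1,1} = 0.500631 + (0.500631 − 0.515825)/3 = 0.495566
R_{2,1} = 0.496662 + (0.496662 − 0.500631)/3 = 0.495339
R_{2,2} = 0.495339 + (0.495339 − 0.495566)/15 = 0.495324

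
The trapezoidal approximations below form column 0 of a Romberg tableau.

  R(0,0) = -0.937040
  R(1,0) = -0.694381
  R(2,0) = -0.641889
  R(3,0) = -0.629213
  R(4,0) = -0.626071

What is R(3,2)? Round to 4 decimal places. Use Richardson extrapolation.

Richardson extrapolation on the trapezoidal column (denominator 4−1=3):
R(2,1) = (4·(-0.641889) − (-0.694381)) / 3 = -0.624392
R(3,1) = -0.629213 + (-0.629213 − (-0.641889))/3 = -0.624988
R(3,2) = (16·(-0.624988) − (-0.624392)) / 15 = -0.625028

-0.6250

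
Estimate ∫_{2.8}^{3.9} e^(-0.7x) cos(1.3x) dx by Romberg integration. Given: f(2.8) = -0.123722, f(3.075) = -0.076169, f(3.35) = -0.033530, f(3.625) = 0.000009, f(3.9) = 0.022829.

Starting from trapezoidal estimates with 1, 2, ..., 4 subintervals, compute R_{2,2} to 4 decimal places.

-0.0433

R_{0,0} (trapezoid, 1 panel, h=1.1000): -0.055491
R_{1,0} (trapezoid, 2 panels, h=0.5500): -0.046187
R_{2,0} (trapezoid, 4 panels, h=0.2750): -0.044038
R_{1,1} = -0.046187 + (-0.046187 − (-0.055491))/3 = -0.043086
R_{2,1} = -0.044038 + (-0.044038 − (-0.046187))/3 = -0.043322
R_{2,2} = -0.043322 + (-0.043322 − (-0.043086))/15 = -0.043338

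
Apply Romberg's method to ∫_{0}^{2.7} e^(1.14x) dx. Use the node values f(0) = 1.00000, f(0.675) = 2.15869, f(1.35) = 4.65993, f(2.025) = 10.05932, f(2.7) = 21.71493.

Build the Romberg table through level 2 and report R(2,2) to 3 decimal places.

18.177

R(0,0) (trapezoid, 1 panel, h=2.7000): 30.66516
R(1,0) (trapezoid, 2 panels, h=1.3500): 21.62348
R(2,0) (trapezoid, 4 panels, h=0.6750): 19.05890
R(1,1) = 21.62348 + (21.62348 − 30.66516)/3 = 18.60959
R(2,1) = 19.05890 + (19.05890 − 21.62348)/3 = 18.20404
R(2,2) = 18.20404 + (18.20404 − 18.60959)/15 = 18.17700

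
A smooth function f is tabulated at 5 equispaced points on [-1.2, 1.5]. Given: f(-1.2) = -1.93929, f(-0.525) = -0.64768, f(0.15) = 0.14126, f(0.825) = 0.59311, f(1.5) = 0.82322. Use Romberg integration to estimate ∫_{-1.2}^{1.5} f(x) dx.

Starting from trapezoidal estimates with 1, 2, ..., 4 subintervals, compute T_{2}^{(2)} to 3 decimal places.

-0.236

T_{0}^{(0)} (trapezoid, 1 panel, h=2.7000): -1.50669
T_{1}^{(0)} (trapezoid, 2 panels, h=1.3500): -0.56265
T_{2}^{(0)} (trapezoid, 4 panels, h=0.6750): -0.31816
T_{1}^{(1)} = -0.56265 + (-0.56265 − (-1.50669))/3 = -0.24797
T_{2}^{(1)} = -0.31816 + (-0.31816 − (-0.56265))/3 = -0.23666
T_{2}^{(2)} = -0.23666 + (-0.23666 − (-0.24797))/15 = -0.23591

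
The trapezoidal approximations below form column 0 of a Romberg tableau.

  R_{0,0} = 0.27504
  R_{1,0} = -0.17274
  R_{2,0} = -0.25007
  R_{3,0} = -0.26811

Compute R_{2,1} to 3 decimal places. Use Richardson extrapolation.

-0.276

R_{2,1} = (4·(-0.25007) − (-0.17274)) / 3 = -0.27585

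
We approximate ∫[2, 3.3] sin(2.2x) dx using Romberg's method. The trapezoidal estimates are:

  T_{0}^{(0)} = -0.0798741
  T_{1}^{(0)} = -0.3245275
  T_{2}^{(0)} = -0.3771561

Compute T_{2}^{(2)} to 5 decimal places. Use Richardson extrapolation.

-0.39394

Richardson extrapolation on the trapezoidal column (denominator 4−1=3):
T_{1}^{(1)} = (4·(-0.3245275) − (-0.0798741)) / 3 = -0.4060786
T_{2}^{(1)} = (4·(-0.3771561) − (-0.3245275)) / 3 = -0.3946990
T_{2}^{(2)} = (16·(-0.3946990) − (-0.4060786)) / 15 = -0.3939404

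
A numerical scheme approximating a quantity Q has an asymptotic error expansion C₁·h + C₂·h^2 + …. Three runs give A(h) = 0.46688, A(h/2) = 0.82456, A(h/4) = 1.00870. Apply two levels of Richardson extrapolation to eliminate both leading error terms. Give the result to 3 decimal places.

1.196

First eliminate the h term (factor 2^1 = 2):
  B₁ = (2·0.82456 − 0.46688)/1 = 1.18224
  B₂ = (2·1.00870 − 0.82456)/1 = 1.19284
Then eliminate the h^2 term (factor 2^2 = 4):
  (4·1.19284 − 1.18224)/3 = 1.19637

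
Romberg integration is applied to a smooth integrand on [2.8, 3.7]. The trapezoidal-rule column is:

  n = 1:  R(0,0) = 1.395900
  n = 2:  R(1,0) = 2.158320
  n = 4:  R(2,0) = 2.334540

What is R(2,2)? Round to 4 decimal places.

Richardson extrapolation on the trapezoidal column (denominator 4−1=3):
R(1,1) = (4·2.158320 − 1.395900) / 3 = 2.412460
R(2,1) = 2.334540 + (2.334540 − 2.158320)/3 = 2.393280
R(2,2) = 2.393280 + (2.393280 − 2.412460)/15 = 2.392001
(Column j=1 coincides with Simpson's rule on the same nodes.)

2.3920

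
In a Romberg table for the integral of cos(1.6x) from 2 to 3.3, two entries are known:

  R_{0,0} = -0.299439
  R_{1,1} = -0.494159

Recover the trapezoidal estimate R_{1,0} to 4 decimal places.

-0.4455

From R_{1,1} = (4·R_{1,0} − R_{0,0})/3, solve for R_{1,0}:
4·R_{1,0} = 3·(-0.494159) + (-0.299439) = -1.781916
R_{1,0} = -0.445479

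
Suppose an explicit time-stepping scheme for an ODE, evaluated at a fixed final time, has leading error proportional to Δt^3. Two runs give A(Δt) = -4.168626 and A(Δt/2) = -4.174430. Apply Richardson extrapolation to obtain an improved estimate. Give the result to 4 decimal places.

-4.1753

Extrapolated value = (8·A(Δt/2) − A(Δt)) / (8 − 1)
= (8·(-4.174430) − (-4.168626)) / 7
= -29.226814 / 7 = -4.175259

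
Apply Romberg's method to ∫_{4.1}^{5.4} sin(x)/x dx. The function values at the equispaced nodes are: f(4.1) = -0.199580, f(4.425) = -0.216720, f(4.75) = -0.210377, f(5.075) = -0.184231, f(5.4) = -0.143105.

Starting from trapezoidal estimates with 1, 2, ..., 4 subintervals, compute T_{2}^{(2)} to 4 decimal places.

T_{0}^{(0)} (trapezoid, 1 panel, h=1.3000): -0.222745
T_{1}^{(0)} (trapezoid, 2 panels, h=0.6500): -0.248118
T_{2}^{(0)} (trapezoid, 4 panels, h=0.3250): -0.254368
T_{1}^{(1)} = -0.248118 + (-0.248118 − (-0.222745))/3 = -0.256576
T_{2}^{(1)} = -0.254368 + (-0.254368 − (-0.248118))/3 = -0.256451
T_{2}^{(2)} = -0.256451 + (-0.256451 − (-0.256576))/15 = -0.256443

-0.2564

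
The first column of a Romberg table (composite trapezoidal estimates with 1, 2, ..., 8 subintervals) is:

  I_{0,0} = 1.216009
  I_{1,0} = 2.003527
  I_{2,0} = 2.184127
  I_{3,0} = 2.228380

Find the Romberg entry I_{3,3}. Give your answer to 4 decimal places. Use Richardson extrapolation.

Richardson extrapolation on the trapezoidal column (denominator 4−1=3):
I_{1,1} = (4·2.003527 − 1.216009) / 3 = 2.266033
I_{2,1} = 2.184127 + (2.184127 − 2.003527)/3 = 2.244327
I_{3,1} = 2.228380 + (2.228380 − 2.184127)/3 = 2.243131
I_{2,2} = (16·2.244327 − 2.266033) / 15 = 2.242880
I_{3,2} = 2.243131 + (2.243131 − 2.244327)/15 = 2.243051
I_{3,3} = (64·2.243051 − 2.242880) / 63 = 2.243054

2.2431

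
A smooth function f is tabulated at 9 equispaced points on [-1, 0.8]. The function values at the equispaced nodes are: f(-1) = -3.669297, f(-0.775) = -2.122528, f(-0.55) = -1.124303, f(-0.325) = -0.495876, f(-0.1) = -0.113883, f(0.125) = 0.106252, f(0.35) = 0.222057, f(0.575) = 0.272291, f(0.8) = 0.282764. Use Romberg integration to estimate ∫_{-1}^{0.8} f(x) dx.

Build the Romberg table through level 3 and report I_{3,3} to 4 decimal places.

I_{0,0} (trapezoid, 1 panel, h=1.8000): -3.047880
I_{1,0} (trapezoid, 2 panels, h=0.9000): -1.626435
I_{2,0} (trapezoid, 4 panels, h=0.4500): -1.219228
I_{3,0} (trapezoid, 8 panels, h=0.2250): -1.113583
I_{1,1} = -1.626435 + (-1.626435 − (-3.047880))/3 = -1.152620
I_{2,1} = -1.219228 + (-1.219228 − (-1.626435))/3 = -1.083492
I_{3,1} = -1.113583 + (-1.113583 − (-1.219228))/3 = -1.078368
I_{2,2} = -1.083492 + (-1.083492 − (-1.152620))/15 = -1.078883
I_{3,2} = -1.078368 + (-1.078368 − (-1.083492))/15 = -1.078026
I_{3,3} = -1.078026 + (-1.078026 − (-1.078883))/63 = -1.078012

-1.0780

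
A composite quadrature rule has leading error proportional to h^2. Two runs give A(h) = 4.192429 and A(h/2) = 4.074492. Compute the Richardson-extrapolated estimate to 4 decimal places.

The leading error scales as h^2; refining by a factor of 2 reduces it by 2^2 = 4.
Extrapolated value = (4·A(h/2) − A(h)) / (4 − 1)
= (4·4.074492 − 4.192429) / 3
= 12.105539 / 3 = 4.035180

4.0352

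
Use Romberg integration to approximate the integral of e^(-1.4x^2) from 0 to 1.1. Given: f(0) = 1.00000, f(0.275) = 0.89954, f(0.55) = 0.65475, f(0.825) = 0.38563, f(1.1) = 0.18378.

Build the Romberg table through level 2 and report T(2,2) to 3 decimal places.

0.700

T(0,0) (trapezoid, 1 panel, h=1.1000): 0.65108
T(1,0) (trapezoid, 2 panels, h=0.5500): 0.68565
T(2,0) (trapezoid, 4 panels, h=0.2750): 0.69625
T(1,1) = 0.68565 + (0.68565 − 0.65108)/3 = 0.69717
T(2,1) = 0.69625 + (0.69625 − 0.68565)/3 = 0.69978
T(2,2) = 0.69978 + (0.69978 − 0.69717)/15 = 0.69995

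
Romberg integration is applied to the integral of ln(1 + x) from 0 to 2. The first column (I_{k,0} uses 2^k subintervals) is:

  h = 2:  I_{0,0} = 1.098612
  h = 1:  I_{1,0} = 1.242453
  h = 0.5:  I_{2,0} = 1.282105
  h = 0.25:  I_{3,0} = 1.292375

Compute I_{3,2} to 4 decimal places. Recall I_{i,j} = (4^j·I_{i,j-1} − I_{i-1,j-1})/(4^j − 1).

Richardson extrapolation on the trapezoidal column (denominator 4−1=3):
I_{2,1} = (4·1.282105 − 1.242453) / 3 = 1.295322
I_{3,1} = (4·1.292375 − 1.282105) / 3 = 1.295798
I_{3,2} = 1.295798 + (1.295798 − 1.295322)/15 = 1.295830

1.2958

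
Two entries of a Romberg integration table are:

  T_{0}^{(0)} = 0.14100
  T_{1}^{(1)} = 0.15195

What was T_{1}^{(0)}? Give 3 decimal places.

0.149

From T_{1}^{(1)} = (4·T_{1}^{(0)} − T_{0}^{(0)})/3, solve for T_{1}^{(0)}:
4·T_{1}^{(0)} = 3·0.15195 + 0.14100 = 0.59685
T_{1}^{(0)} = 0.14921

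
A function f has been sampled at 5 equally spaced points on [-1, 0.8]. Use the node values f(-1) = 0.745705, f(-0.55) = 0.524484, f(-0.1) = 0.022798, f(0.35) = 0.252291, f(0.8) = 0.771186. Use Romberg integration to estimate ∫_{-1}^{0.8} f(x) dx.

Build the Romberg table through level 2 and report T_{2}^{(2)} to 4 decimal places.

T_{0}^{(0)} (trapezoid, 1 panel, h=1.8000): 1.365202
T_{1}^{(0)} (trapezoid, 2 panels, h=0.9000): 0.703119
T_{2}^{(0)} (trapezoid, 4 panels, h=0.4500): 0.701108
T_{1}^{(1)} = 0.703119 + (0.703119 − 1.365202)/3 = 0.482425
T_{2}^{(1)} = 0.701108 + (0.701108 − 0.703119)/3 = 0.700438
T_{2}^{(2)} = 0.700438 + (0.700438 − 0.482425)/15 = 0.714972

0.7150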